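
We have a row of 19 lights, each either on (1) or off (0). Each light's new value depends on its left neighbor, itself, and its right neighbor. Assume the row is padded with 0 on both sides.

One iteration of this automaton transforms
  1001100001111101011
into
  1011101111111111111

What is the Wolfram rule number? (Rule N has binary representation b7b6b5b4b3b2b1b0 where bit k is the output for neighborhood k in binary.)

239

position 10: 111 → 1  (bit 7 = 1)
position 4: 110 → 1  (bit 6 = 1)
position 14: 101 → 1  (bit 5 = 1)
position 1: 100 → 0  (bit 4 = 0)
position 3: 011 → 1  (bit 3 = 1)
position 0: 010 → 1  (bit 2 = 1)
position 2: 001 → 1  (bit 1 = 1)
position 6: 000 → 1  (bit 0 = 1)
bits b7..b0 = 11101111 = 239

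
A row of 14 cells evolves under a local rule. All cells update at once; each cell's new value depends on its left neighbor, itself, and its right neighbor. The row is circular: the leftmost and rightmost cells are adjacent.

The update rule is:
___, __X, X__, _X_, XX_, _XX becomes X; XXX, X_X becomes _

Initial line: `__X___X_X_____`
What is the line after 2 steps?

step 1: XXXXXXX_XXXXXX
step 2: ______X_X_____

______X_X_____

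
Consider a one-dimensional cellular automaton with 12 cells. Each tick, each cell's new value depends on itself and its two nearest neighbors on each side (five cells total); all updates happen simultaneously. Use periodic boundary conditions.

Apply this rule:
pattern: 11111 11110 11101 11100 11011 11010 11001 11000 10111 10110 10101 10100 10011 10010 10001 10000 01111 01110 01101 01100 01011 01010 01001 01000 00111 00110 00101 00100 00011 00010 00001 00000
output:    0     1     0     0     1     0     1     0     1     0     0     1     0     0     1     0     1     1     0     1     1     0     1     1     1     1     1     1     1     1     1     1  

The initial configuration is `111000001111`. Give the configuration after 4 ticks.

010001111100
111111101001
100001001101
100111101010

100111101010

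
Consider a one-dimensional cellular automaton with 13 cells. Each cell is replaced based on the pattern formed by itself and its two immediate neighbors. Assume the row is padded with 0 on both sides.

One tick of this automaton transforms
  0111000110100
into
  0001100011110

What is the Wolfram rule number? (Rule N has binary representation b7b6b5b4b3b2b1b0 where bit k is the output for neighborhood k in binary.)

116

position 2: 111 → 0  (bit 7 = 0)
position 3: 110 → 1  (bit 6 = 1)
position 9: 101 → 1  (bit 5 = 1)
position 4: 100 → 1  (bit 4 = 1)
position 1: 011 → 0  (bit 3 = 0)
position 10: 010 → 1  (bit 2 = 1)
position 0: 001 → 0  (bit 1 = 0)
position 5: 000 → 0  (bit 0 = 0)
bits b7..b0 = 01110100 = 116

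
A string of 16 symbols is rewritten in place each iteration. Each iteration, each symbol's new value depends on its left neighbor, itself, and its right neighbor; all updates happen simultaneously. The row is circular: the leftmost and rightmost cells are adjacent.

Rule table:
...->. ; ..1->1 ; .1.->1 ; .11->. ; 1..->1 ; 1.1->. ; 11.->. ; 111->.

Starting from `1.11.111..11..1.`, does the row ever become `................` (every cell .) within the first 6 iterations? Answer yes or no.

no

iteration 1: 1.......11..111.
iteration 2: 11.....1..11....
iteration 3: ..1...1111..1..1
iteration 4: 1111.1....111111
iteration 5: .....11..1......
iteration 6: ....1..1111.....
iteration 6 is ....1..1111....., still not uniform .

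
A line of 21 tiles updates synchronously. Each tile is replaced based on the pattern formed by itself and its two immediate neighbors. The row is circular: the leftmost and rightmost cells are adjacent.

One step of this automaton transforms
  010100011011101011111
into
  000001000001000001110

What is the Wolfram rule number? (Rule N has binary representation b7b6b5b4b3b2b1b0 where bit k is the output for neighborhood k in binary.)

129

position 11: 111 → 1  (bit 7 = 1)
position 8: 110 → 0  (bit 6 = 0)
position 0: 101 → 0  (bit 5 = 0)
position 4: 100 → 0  (bit 4 = 0)
position 7: 011 → 0  (bit 3 = 0)
position 1: 010 → 0  (bit 2 = 0)
position 6: 001 → 0  (bit 1 = 0)
position 5: 000 → 1  (bit 0 = 1)
bits b7..b0 = 10000001 = 129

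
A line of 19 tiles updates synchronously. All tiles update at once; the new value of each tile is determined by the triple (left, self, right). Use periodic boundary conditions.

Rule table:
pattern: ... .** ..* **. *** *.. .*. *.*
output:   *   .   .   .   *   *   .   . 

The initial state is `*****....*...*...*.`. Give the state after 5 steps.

..**..*.**..**..***

step 1: .***.***..**..**...
step 2: ..*...*.*...*...***
step 3: *..**....**..**..*.
step 4: .*...***...*...*...
step 5: ..**..*.**..**..***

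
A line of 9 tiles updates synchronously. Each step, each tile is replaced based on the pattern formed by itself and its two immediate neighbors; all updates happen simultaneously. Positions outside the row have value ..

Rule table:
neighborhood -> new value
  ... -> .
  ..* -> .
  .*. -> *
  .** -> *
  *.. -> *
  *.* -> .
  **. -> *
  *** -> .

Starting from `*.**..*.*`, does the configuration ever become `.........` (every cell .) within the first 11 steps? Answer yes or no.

step 1: *.***.*.*
step 2: *.*.*.*.*
step 3: *.*.*.*.*  (fixed point — unchanged through step 11)
step 11 is *.*.*.*.*, still not uniform .

no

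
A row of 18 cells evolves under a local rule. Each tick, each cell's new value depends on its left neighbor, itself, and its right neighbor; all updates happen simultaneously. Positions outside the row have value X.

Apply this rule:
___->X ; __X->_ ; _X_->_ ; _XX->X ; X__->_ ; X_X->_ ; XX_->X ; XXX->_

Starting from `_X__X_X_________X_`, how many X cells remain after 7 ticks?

9

tick 1: ________XXXXXXX___
tick 2: _XXXXXX_X_____X_X_
tick 3: _X____X___XXX_____
tick 4: ___XX___X_X_X_XXX_
tick 5: _X_XX_X_______X_X_
tick 6: ___XX___XXXXX_____
tick 7: _X_XX_X_X___X_XXX_
count of X: 9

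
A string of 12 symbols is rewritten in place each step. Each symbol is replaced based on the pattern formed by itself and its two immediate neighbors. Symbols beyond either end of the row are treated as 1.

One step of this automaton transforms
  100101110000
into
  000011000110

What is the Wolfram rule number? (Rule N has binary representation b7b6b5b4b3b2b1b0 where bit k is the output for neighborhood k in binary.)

position 6: 111 → 0  (bit 7 = 0)
position 0: 110 → 0  (bit 6 = 0)
position 4: 101 → 1  (bit 5 = 1)
position 1: 100 → 0  (bit 4 = 0)
position 5: 011 → 1  (bit 3 = 1)
position 3: 010 → 0  (bit 2 = 0)
position 2: 001 → 0  (bit 1 = 0)
position 9: 000 → 1  (bit 0 = 1)
bits b7..b0 = 00101001 = 41

41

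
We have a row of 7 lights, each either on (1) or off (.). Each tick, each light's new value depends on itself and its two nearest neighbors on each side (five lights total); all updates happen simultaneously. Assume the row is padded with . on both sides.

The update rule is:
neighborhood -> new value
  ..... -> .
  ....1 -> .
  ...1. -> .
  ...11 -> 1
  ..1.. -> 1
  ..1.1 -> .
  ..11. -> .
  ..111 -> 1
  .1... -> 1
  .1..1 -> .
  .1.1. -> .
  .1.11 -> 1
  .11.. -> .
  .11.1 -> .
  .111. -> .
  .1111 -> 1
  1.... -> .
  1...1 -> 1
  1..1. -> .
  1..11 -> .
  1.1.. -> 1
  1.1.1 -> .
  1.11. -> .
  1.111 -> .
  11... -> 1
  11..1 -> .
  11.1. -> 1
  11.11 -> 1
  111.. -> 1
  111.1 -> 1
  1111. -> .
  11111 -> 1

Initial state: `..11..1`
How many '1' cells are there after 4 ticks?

.1....1
.11...1
1..11.1
1....11
count of 1: 3

3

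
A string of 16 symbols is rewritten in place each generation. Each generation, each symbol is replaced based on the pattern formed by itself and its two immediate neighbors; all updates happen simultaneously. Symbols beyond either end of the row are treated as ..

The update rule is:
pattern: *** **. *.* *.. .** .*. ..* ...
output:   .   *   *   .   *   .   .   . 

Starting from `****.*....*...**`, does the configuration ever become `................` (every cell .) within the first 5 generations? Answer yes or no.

no

*..**.........**
...**.........**
...**.........**  (fixed point — unchanged through generation 5)
generation 5 is ...**.........**, still not uniform .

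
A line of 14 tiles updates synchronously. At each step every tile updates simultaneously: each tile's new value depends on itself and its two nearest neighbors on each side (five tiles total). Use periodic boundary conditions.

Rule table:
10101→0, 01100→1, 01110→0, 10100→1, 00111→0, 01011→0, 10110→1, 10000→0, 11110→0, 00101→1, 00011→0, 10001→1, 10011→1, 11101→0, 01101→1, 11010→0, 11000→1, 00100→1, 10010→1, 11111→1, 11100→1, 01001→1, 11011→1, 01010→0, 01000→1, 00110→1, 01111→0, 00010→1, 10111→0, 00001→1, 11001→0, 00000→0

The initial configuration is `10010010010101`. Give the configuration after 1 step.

10111111110001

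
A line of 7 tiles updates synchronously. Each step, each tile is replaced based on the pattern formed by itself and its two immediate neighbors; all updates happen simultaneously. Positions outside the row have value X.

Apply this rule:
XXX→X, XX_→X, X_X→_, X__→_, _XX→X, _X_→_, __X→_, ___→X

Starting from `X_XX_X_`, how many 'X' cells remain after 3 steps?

3

X_XX___
X_XX_X_  (repeats step 0; period 2)
step 3: X_XX___
count of X: 3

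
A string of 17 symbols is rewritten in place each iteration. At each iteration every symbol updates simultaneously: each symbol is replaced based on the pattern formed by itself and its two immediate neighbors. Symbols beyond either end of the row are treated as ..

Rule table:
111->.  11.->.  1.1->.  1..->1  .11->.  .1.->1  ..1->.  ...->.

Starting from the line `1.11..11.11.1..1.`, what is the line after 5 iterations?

iteration 1: 1...1.......11.11
iteration 2: 11..11...........
iteration 3: ..1...1..........
iteration 4: ..11..11.........
iteration 5: ....1...1........

....1...1........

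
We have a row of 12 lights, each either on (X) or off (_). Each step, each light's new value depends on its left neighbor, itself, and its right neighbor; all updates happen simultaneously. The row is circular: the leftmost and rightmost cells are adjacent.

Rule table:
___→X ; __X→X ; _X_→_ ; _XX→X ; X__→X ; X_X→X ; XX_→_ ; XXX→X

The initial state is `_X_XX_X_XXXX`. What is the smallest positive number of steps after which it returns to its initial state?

X_XX_X_XXXX_
_XX_X_XXXX_X
XX_X_XXXX_X_
X_X_XXXX_X_X
_X_XXXX_X_XX
X_XXXX_X_XX_
_XXXX_X_XX_X
XXXX_X_XX_X_
XXX_X_XX_X_X
XX_X_XX_X_XX
X_X_XX_X_XXX
_X_XX_X_XXXX

12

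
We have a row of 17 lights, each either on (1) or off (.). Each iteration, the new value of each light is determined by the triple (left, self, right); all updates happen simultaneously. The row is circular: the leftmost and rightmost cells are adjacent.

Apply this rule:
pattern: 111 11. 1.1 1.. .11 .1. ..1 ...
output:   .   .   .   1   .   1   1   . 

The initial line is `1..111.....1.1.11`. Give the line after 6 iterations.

..1........11.111

.11...1...11.1...
1..1.111.1...11..
1111.....11.1..11
....1...1...111..
...111.111.1...1.
..1........11.111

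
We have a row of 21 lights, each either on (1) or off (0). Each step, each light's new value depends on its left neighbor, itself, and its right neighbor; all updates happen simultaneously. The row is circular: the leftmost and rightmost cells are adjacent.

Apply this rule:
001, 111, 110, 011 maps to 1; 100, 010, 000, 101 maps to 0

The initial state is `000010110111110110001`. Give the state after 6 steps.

011111110111110110010

000100110111110110010
001001110111110110100
010011110111110110000
100111110111110110000
001111110111110110001
011111110111110110010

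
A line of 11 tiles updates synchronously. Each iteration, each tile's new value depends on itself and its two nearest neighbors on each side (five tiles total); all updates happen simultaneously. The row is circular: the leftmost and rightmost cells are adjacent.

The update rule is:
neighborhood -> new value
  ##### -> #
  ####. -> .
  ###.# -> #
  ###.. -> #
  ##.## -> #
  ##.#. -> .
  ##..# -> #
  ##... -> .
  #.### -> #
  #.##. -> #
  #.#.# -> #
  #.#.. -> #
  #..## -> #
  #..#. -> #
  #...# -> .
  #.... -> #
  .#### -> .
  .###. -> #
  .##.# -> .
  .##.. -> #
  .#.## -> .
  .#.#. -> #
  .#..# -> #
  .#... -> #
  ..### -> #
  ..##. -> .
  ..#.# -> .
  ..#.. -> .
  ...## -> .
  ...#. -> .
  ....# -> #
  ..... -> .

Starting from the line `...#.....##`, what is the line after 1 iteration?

....##.#..#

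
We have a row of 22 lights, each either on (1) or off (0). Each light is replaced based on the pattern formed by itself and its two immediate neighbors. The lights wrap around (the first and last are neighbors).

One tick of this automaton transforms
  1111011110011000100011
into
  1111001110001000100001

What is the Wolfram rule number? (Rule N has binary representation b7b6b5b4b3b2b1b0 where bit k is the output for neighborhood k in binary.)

196

position 0: 111 → 1  (bit 7 = 1)
position 3: 110 → 1  (bit 6 = 1)
position 4: 101 → 0  (bit 5 = 0)
position 9: 100 → 0  (bit 4 = 0)
position 5: 011 → 0  (bit 3 = 0)
position 16: 010 → 1  (bit 2 = 1)
position 10: 001 → 0  (bit 1 = 0)
position 14: 000 → 0  (bit 0 = 0)
bits b7..b0 = 11000100 = 196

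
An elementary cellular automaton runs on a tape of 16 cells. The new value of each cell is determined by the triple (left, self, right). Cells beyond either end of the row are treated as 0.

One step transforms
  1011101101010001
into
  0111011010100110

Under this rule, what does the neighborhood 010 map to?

At position 0 the neighborhood is 010; the next row has 0 there.

0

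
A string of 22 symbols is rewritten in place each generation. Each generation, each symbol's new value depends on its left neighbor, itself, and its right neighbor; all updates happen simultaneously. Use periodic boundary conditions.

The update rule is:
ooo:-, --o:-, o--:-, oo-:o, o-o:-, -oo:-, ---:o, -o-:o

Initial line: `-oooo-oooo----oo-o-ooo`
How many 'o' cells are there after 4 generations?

9

generation 1: ----o----o-oo--o-o---o
generation 2: -oo-o-oo-o--o--o-o-o-o
generation 3: --o-o--o-o--o--o-o-o-o
generation 4: --o-o--o-o--o--o-o-o-o
count of o: 9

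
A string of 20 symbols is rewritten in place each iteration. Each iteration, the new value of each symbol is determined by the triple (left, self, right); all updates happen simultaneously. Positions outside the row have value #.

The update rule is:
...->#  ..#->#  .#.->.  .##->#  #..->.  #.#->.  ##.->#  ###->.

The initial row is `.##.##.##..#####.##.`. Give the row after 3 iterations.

.##.##.##.##.##.###.

iteration 1: .##.##.##.##...#.##.
iteration 2: .##.##.##.##.##..##.
iteration 3: .##.##.##.##.##.###.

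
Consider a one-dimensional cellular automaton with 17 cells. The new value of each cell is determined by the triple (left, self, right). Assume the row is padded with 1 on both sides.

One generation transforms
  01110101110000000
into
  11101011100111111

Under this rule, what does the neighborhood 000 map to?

At position 11 the neighborhood is 000; the next row has 1 there.

1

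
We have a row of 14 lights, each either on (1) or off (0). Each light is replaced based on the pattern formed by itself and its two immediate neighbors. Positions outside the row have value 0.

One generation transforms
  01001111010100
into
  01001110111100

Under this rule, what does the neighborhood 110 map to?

0

At position 7 the neighborhood is 110; the next row has 0 there.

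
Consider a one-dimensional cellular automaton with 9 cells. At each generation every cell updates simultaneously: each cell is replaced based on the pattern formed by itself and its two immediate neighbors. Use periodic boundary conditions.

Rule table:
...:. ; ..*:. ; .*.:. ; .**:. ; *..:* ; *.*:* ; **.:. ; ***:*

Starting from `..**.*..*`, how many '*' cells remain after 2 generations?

3

generation 1: *...*.*..
generation 2: .*...*.*.
count of *: 3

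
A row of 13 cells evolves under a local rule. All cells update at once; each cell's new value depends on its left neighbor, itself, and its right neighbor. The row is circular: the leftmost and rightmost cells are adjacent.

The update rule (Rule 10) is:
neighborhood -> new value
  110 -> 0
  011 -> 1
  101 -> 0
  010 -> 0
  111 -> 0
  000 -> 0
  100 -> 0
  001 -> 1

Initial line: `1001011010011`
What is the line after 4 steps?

0010010000110
0100100001100
1001000011000
0010000110001

0010000110001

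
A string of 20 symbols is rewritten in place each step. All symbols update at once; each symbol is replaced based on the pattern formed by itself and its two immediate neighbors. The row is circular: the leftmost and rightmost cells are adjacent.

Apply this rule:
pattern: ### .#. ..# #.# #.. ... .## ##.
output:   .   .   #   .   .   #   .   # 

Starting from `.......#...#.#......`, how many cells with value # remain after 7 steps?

11

#######..##....#####
......#.#.#.###.....
######........#.####
.....#.#######......
#####........#.#####
....#.#######.......
####........#.######
count of #: 11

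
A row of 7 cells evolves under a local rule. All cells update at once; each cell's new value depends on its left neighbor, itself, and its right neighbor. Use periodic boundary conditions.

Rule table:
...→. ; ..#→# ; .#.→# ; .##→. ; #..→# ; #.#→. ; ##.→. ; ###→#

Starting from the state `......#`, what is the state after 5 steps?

##..###

#....##
.#..#.#
.####.#
..##..#
##..###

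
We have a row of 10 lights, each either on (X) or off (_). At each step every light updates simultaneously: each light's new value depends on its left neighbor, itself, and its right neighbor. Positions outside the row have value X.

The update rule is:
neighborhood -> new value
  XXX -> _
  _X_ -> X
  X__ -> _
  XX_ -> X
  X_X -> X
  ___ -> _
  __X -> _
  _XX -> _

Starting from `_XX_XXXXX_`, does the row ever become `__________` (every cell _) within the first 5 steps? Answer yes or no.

step 1: X_XX____XX
step 2: XX_X______
step 3: _XXX______
step 4: X__X______
step 5: X__X______
step 5 is X__X______, still not uniform _

no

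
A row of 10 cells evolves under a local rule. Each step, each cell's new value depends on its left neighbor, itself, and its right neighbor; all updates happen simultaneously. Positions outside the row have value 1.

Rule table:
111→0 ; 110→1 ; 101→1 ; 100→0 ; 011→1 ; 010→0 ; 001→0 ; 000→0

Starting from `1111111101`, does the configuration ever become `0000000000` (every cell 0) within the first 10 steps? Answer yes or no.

0000000111
0000000100
0000000000
all cells are 0 at step 3

yes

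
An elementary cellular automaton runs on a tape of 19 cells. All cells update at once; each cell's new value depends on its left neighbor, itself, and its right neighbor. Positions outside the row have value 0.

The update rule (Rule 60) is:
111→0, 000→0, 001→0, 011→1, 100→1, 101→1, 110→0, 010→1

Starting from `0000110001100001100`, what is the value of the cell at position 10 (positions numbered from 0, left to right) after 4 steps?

0000101001010001010
0000111101111001111
0000100011000101000
0000110010100111100
position 10 holds 1

1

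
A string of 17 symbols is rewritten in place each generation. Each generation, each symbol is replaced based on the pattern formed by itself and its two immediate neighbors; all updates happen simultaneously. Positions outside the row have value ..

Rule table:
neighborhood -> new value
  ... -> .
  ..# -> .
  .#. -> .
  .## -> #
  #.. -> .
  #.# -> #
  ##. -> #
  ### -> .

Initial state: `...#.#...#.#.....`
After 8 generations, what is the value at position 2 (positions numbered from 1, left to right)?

....#.....#......
.................
.................  (fixed point — unchanged through generation 8)
position 2 holds .

.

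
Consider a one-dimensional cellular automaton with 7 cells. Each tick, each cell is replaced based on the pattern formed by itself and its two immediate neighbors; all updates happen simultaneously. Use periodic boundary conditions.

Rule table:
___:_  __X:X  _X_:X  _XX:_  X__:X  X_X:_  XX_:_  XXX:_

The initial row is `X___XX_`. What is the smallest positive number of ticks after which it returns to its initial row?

7

tick 1: XX_X___
tick 2: ___XX_X
tick 3: X_X___X
tick 4: __XX_X_
tick 5: _X___XX
tick 6: _XX_X__
tick 7: X___XX_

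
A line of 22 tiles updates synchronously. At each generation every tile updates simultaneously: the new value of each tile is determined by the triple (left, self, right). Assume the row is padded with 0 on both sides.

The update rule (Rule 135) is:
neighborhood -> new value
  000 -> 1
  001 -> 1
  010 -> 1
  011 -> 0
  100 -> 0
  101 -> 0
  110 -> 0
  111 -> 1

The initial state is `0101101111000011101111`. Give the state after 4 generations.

1100000110011101000110
0001111000101001011000
1110110011101011000011
0100000101001000011100

0100000101001000011100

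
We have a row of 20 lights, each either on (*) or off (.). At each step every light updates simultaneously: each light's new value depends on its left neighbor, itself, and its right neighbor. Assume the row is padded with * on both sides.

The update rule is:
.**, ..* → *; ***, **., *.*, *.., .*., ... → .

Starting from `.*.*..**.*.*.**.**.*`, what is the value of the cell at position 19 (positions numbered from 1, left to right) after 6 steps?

*

.....**......*..*..*
....**......*..*..**
...**......*..*..**.
..**......*..*..**..
.**......*..*..**..*
.*......*..*..**..**
position 19 holds *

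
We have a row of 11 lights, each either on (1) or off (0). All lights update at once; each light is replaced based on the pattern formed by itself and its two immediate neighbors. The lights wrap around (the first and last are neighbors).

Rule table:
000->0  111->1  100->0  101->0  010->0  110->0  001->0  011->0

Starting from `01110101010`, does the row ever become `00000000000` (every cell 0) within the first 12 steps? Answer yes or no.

00100000000
00000000000
all cells are 0 at step 2

yes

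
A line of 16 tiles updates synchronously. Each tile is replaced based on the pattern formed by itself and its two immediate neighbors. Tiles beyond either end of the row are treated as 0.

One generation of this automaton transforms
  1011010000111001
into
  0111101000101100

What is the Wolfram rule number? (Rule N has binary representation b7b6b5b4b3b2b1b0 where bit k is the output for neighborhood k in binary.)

120

position 11: 111 → 0  (bit 7 = 0)
position 3: 110 → 1  (bit 6 = 1)
position 1: 101 → 1  (bit 5 = 1)
position 6: 100 → 1  (bit 4 = 1)
position 2: 011 → 1  (bit 3 = 1)
position 0: 010 → 0  (bit 2 = 0)
position 9: 001 → 0  (bit 1 = 0)
position 7: 000 → 0  (bit 0 = 0)
bits b7..b0 = 01111000 = 120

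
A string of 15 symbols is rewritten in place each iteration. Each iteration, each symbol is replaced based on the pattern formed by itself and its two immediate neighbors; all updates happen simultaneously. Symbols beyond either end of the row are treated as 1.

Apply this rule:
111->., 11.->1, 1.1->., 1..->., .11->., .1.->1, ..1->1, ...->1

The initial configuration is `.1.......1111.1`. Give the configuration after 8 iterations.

.1.111111...1..
.1......1.111.1
.1.111111...1..  (repeats iteration 1; period 2)
iteration 8: .1......1.111.1

.1......1.111.1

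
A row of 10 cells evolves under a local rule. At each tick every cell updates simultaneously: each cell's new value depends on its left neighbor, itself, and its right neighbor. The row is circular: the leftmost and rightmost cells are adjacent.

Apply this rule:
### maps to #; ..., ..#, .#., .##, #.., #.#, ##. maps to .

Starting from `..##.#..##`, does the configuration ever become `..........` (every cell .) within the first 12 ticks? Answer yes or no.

yes

tick 1: ..........
all cells are . at tick 1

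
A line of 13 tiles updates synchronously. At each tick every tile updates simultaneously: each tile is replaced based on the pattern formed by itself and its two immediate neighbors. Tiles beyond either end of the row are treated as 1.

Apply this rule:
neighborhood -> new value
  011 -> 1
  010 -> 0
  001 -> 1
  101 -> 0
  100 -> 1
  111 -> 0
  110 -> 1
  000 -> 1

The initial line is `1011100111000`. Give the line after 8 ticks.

tick 1: 1010111101111
tick 2: 1000100101000
tick 3: 1111011000111
tick 4: 0001011111100
tick 5: 1110010000111
tick 6: 0011101111100
tick 7: 1110101000111
tick 8: 0010000111100

0010000111100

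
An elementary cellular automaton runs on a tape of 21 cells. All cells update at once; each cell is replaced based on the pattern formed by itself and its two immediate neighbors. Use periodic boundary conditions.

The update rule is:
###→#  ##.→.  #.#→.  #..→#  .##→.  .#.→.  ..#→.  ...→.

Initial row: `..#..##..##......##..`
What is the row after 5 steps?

..#....#...#...#.....

step 1: ...#...#...#.......#.
step 2: ....#...#...#.......#
step 3: #....#...#...#.......
step 4: .#....#...#...#......
step 5: ..#....#...#...#.....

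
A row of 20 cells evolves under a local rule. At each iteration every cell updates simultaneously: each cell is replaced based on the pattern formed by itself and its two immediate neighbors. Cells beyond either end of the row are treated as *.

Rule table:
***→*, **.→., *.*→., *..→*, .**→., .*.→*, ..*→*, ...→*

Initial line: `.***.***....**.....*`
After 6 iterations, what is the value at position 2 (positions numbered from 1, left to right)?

*

iteration 1: ..*...*.****..*****.
iteration 2: *******..**.**.***..
iteration 3: ******.**.......*.**
iteration 4: *****....********..*
iteration 5: ****.****.******.**.
iteration 6: ***...**...****.....
position 2 holds *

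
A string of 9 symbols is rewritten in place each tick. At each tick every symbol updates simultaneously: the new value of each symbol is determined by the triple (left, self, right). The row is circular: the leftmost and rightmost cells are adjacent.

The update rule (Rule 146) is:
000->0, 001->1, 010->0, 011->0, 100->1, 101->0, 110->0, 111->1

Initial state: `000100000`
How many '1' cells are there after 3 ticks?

4

tick 1: 001010000
tick 2: 010001000
tick 3: 101010100
count of 1: 4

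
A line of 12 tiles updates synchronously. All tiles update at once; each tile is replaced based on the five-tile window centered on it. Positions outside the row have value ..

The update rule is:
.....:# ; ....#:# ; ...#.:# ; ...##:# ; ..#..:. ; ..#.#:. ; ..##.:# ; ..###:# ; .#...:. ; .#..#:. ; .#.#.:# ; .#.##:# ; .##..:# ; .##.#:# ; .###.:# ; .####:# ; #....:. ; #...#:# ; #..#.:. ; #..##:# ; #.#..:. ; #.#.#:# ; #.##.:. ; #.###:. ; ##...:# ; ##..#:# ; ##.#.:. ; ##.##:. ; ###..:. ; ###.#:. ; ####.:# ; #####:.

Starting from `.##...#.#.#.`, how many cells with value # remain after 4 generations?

generation 1: ######.###..
generation 2: ##..#...#.#.
generation 3: ###...##.#..
generation 4: ##.#####....
count of #: 7

7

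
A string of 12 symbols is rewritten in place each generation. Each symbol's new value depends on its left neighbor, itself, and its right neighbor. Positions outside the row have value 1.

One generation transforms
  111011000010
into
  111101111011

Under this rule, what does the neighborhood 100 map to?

At position 6 the neighborhood is 100; the next row has 1 there.

1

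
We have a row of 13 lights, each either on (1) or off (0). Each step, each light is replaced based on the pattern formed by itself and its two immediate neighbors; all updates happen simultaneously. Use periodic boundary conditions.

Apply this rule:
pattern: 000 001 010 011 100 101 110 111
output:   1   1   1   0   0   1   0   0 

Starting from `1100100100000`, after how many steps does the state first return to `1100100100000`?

step 1: 0001101101111
step 2: 0110010010000
step 3: 1000110110111
step 4: 0011001001000
step 5: 1100011011011
step 6: 0001100100100
step 7: 1110001101101
step 8: 0000110010010
step 9: 1111000110110
step 10: 0000011001001
step 11: 0111100011011
step 12: 1000001100100
step 13: 1011110001101
step 14: 0100000110010
step 15: 1101111000110
step 16: 0010000011001
step 17: 0110111100011
step 18: 1001000001100
step 19: 1011011110001
step 20: 0100100000110
step 21: 1101101111000
step 22: 0010010000011
step 23: 0110110111100
step 24: 1001001000001
step 25: 0011011011110
step 26: 1100100100000

26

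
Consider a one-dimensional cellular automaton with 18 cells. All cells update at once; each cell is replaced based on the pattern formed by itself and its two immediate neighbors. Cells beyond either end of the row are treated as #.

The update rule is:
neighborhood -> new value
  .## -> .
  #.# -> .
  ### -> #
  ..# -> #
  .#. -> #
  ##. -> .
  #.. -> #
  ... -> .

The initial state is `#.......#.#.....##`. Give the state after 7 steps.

.###.######..##.##

.#.....##.##...#.#
.##...#.....#.##..
...#.###...##...##
#.##..#.#.#..#.#.#
....###.#.####.#..
#..#.#..#..##..###
.###.######..##.##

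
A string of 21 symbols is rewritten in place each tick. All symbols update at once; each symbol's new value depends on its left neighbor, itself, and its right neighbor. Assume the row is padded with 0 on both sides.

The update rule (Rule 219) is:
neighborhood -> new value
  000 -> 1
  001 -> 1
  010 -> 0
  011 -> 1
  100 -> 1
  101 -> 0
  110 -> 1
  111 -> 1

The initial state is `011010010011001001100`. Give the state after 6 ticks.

111001101111110111111
111111101111110111111
111111101111110111111  (fixed point — unchanged through tick 6)

111111101111110111111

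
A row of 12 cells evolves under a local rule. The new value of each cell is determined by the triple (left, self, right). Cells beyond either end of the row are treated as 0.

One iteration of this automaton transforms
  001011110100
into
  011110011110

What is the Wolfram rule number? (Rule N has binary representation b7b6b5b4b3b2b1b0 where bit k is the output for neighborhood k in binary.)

position 5: 111 → 0  (bit 7 = 0)
position 7: 110 → 1  (bit 6 = 1)
position 3: 101 → 1  (bit 5 = 1)
position 10: 100 → 1  (bit 4 = 1)
position 4: 011 → 1  (bit 3 = 1)
position 2: 010 → 1  (bit 2 = 1)
position 1: 001 → 1  (bit 1 = 1)
position 0: 000 → 0  (bit 0 = 0)
bits b7..b0 = 01111110 = 126

126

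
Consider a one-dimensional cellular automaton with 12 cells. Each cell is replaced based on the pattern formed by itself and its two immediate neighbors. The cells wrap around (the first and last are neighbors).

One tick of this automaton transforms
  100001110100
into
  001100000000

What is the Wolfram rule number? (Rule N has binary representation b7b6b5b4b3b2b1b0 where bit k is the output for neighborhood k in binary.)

position 6: 111 → 0  (bit 7 = 0)
position 7: 110 → 0  (bit 6 = 0)
position 8: 101 → 0  (bit 5 = 0)
position 1: 100 → 0  (bit 4 = 0)
position 5: 011 → 0  (bit 3 = 0)
position 0: 010 → 0  (bit 2 = 0)
position 4: 001 → 0  (bit 1 = 0)
position 2: 000 → 1  (bit 0 = 1)
bits b7..b0 = 00000001 = 1

1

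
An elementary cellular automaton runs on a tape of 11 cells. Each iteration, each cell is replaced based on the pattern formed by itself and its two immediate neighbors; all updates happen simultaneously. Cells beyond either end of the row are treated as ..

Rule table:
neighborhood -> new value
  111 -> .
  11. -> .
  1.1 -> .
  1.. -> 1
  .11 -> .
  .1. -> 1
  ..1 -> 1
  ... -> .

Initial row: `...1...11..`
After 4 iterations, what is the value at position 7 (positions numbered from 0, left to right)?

.

..111.1..1.
.1....11111
111..1.....
...1111....
position 7 holds .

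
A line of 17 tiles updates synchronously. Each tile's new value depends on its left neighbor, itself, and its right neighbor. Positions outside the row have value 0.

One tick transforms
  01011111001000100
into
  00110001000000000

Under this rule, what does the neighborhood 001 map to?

At position 0 the neighborhood is 001; the next row has 0 there.

0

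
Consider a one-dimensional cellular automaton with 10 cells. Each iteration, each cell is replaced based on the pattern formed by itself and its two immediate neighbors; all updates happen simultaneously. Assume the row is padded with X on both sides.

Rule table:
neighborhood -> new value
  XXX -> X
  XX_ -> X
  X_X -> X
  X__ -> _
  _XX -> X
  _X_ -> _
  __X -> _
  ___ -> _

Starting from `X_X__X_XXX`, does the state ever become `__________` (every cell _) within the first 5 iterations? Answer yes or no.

no

XX____XXXX
XX____XXXX  (fixed point — unchanged through iteration 5)
iteration 5 is XX____XXXX, still not uniform _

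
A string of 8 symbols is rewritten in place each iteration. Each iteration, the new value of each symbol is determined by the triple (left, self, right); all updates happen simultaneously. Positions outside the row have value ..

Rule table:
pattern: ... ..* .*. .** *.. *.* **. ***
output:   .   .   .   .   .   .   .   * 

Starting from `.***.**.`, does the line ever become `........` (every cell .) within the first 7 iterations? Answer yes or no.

yes

..*.....
........
all cells are . at iteration 2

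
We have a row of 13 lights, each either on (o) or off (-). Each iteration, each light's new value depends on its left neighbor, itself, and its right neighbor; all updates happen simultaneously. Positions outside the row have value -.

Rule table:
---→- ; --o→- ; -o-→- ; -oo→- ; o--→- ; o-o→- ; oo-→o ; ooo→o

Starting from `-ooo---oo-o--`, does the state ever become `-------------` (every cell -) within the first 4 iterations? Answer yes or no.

--oo----o----
---o---------
-------------
all cells are - at iteration 3

yes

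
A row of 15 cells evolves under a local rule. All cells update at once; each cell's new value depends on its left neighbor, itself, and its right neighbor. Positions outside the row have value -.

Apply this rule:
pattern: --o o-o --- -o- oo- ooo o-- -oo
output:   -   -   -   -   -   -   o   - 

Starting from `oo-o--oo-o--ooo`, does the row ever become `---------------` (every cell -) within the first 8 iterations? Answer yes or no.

no

iteration 1: ----o-----o----
iteration 2: -----o-----o---
iteration 3: ------o-----o--
iteration 4: -------o-----o-
iteration 5: --------o-----o
iteration 6: ---------o-----
iteration 7: ----------o----
iteration 8: -----------o---
iteration 8 is -----------o---, still not uniform -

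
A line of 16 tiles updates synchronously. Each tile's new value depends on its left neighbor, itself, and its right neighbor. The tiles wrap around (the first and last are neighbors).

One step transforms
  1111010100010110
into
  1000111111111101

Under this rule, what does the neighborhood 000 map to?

At position 9 the neighborhood is 000; the next row has 1 there.

1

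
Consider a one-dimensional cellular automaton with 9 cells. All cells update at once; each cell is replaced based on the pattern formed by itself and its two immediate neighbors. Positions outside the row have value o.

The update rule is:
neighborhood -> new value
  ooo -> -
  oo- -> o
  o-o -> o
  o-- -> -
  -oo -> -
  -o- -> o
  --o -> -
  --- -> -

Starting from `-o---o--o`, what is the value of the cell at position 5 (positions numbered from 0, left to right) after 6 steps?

o

oo---o---
-o---o---
oo---o---  (repeats step 1; period 2)
step 6: -o---o---
position 5 holds o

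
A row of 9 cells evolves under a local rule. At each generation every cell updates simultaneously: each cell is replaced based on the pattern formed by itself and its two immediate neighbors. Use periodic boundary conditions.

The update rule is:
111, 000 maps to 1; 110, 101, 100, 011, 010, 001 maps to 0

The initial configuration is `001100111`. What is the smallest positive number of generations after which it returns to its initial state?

000000010
111111000
011110010
001100000
100001111
001100111

6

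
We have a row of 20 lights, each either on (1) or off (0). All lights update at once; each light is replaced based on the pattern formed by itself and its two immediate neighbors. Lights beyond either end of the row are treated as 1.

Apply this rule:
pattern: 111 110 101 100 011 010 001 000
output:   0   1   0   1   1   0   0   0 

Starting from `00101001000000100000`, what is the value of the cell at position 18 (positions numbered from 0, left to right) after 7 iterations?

iteration 1: 10000100100000010000
iteration 2: 11000010010000001000
iteration 3: 01100001001000000100
iteration 4: 01110000100100000010
iteration 5: 01011000010010000000
iteration 6: 00011100001001000000
iteration 7: 10010110000100100000
position 18 holds 0

0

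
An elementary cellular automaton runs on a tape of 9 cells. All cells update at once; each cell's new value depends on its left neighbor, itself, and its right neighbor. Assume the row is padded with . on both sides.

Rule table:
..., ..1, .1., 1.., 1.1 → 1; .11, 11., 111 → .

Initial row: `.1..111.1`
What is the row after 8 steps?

....111..

1111...11
....111..
1111...11  (repeats step 1; period 2)
step 8: ....111..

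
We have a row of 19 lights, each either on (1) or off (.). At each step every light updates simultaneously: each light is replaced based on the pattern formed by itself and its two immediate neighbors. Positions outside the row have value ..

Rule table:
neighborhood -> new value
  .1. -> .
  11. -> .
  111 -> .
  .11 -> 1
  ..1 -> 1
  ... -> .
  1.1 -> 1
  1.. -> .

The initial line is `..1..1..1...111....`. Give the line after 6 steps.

.1..1..1...11......
1..1..1...11.......
..1..1...11........
.1..1...11.........
1..1...11..........
..1...11...........

..1...11...........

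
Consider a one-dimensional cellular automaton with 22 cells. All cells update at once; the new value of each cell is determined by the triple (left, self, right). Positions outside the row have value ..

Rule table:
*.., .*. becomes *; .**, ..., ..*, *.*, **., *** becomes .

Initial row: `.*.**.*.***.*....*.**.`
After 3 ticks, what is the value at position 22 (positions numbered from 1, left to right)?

*

tick 1: .*....*.....**...*...*
tick 2: .**...**......*..**..*
tick 3: ...*....*.....**...*.*
position 22 holds *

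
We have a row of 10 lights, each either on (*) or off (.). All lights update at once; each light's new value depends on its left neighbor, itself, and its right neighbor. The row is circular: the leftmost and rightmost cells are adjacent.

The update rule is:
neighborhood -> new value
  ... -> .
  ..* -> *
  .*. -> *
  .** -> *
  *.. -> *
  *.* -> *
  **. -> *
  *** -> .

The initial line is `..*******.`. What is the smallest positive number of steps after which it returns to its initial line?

.**.....**
****...***
...**.**..
..*******.

4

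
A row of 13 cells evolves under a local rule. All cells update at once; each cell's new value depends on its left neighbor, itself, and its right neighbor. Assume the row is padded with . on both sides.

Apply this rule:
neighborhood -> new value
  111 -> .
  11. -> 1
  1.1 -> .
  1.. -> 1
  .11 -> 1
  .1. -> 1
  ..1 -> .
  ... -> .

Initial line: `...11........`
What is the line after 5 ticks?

tick 1: ...111.......
tick 2: ...1.11......
tick 3: ...1.111.....
tick 4: ...1.1.11....
tick 5: ...1.1.111...

...1.1.111...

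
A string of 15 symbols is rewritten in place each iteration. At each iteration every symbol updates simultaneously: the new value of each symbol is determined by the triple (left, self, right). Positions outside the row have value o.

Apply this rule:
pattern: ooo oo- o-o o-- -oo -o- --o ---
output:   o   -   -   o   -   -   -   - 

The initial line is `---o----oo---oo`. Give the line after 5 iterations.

o---o-----o---o
-o---o-----o---
--o---o-----o--
o--o---o-----o-
-o--o---o------

-o--o---o------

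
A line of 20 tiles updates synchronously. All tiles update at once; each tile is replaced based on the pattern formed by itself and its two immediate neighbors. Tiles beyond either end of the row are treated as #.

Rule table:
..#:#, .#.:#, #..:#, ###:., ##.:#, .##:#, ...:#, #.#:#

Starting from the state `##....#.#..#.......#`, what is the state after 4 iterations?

iteration 1: .###################
iteration 2: ##..................
iteration 3: .###################  (repeats iteration 1; period 2)
iteration 4: ##..................

##..................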